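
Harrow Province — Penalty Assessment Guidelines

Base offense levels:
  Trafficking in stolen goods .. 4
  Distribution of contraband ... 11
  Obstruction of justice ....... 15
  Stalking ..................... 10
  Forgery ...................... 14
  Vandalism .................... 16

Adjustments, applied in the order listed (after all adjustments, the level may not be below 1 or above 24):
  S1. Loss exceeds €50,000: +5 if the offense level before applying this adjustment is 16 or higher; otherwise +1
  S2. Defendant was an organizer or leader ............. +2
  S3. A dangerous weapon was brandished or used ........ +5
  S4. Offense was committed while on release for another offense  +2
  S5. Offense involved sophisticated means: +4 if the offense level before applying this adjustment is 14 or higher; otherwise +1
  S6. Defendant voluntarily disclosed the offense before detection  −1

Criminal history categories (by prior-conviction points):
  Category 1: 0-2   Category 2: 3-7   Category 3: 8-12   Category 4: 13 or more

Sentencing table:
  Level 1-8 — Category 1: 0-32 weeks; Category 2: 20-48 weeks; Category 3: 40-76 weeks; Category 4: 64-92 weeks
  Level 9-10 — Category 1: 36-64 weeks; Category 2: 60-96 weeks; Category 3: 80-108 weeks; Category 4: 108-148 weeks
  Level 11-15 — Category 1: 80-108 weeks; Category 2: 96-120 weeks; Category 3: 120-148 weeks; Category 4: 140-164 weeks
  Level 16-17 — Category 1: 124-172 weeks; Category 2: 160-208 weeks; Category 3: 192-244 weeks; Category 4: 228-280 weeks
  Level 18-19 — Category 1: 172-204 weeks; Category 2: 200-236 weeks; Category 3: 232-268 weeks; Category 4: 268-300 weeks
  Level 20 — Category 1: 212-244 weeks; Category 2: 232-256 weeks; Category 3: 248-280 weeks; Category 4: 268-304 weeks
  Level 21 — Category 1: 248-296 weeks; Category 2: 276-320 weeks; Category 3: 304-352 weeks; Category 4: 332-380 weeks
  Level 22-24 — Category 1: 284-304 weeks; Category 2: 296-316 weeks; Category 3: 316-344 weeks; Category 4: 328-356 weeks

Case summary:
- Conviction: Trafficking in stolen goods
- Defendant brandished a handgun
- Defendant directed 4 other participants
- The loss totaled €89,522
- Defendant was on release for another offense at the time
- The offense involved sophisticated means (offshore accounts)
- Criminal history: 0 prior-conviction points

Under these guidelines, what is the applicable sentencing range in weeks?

Base offense level for trafficking in stolen goods: 4.
S1 applies (level before this adjustment is 4 < 16, so +1): 4 + 1 = 5.
S2 applies: 5 + 2 = 7.
S3 applies: 7 + 5 = 12.
S4 applies: 12 + 2 = 14.
S5 applies (level before this adjustment is 14 ≥ 14, so +4): 14 + 4 = 18.
S6 does not apply.
Final offense level: 18.
Criminal history: 0 prior points → Category 1 (0-2).
Level 18 falls in the 18-19 band.
Grid: Level 18-19 × Category 1 = 172-204 weeks.

172-204 weeks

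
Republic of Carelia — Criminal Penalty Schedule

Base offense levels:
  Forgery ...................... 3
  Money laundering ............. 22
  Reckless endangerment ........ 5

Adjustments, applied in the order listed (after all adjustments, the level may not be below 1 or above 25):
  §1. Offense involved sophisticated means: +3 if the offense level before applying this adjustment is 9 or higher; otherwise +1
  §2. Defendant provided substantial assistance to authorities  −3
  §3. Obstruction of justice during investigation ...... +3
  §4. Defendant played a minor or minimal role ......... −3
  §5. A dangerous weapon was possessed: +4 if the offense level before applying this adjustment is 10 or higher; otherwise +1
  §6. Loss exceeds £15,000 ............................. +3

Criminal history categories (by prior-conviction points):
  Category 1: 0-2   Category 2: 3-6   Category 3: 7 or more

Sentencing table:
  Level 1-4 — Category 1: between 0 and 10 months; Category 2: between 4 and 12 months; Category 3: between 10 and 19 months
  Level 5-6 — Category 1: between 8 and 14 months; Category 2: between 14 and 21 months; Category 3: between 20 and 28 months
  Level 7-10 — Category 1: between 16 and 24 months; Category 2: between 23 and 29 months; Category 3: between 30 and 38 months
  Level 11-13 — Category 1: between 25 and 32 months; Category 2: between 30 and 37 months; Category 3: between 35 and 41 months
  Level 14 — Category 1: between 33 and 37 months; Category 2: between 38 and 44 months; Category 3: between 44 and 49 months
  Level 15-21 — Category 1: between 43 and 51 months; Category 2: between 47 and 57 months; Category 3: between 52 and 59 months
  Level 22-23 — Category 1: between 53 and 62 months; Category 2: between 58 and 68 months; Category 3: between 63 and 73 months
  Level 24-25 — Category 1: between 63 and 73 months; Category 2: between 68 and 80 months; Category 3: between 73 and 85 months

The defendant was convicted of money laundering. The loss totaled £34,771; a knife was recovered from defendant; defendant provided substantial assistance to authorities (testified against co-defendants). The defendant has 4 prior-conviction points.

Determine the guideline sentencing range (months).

68-80 months

Base offense level for money laundering: 22.
§1 does not apply.
§2 applies: 22 − 3 = 19.
§4 does not apply.
§5 applies (level before this adjustment is 19 ≥ 10, so +4): 19 + 4 = 23.
§6 applies: 23 + 3 = 26.
Level 26 exceeds the maximum of 25; capped at 25.
Final offense level: 25.
Criminal history: 4 prior points → Category 2 (3-6).
Level 25 falls in the 24-25 band.
Grid: Level 24-25 × Category 2 = 68-80 months.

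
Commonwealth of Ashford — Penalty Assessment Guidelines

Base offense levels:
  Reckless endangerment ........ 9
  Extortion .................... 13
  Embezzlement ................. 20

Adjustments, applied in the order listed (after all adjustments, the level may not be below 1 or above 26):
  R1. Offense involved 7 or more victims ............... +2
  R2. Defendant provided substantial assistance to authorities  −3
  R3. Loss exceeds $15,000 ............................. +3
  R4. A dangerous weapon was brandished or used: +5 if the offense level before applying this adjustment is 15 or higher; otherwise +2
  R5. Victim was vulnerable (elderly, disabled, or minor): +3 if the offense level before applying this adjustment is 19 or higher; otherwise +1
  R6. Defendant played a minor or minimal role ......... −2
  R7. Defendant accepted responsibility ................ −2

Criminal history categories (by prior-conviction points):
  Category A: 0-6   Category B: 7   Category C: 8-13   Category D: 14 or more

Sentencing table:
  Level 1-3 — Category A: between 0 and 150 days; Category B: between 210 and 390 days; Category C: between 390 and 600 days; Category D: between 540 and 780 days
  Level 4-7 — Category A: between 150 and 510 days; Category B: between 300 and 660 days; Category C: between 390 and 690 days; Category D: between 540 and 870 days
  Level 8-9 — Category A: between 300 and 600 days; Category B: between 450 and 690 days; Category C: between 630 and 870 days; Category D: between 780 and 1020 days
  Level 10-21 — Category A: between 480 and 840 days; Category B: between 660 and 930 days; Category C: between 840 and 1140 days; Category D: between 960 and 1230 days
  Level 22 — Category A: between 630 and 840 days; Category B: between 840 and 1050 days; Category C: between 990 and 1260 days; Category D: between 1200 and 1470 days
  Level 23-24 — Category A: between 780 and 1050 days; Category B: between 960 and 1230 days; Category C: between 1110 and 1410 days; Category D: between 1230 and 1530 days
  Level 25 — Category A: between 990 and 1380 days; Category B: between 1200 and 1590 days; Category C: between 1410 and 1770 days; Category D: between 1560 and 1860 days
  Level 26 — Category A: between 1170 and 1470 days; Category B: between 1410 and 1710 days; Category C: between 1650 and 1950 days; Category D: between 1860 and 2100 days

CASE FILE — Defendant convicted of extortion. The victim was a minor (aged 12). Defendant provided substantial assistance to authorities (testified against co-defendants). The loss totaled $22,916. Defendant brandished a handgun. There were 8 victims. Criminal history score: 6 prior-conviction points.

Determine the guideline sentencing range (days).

Base offense level for extortion: 13.
R1 applies: 13 + 2 = 15.
R2 applies: 15 − 3 = 12.
R3 applies: 12 + 3 = 15.
R4 applies (level before this adjustment is 15 ≥ 15, so +5): 15 + 5 = 20.
R5 applies (level before this adjustment is 20 ≥ 19, so +3): 20 + 3 = 23.
R6 does not apply.
Final offense level: 23.
Criminal history: 6 prior points → Category A (0-6).
Level 23 falls in the 23-24 band.
Grid: Level 23-24 × Category A = 780-1050 days.

780-1050 days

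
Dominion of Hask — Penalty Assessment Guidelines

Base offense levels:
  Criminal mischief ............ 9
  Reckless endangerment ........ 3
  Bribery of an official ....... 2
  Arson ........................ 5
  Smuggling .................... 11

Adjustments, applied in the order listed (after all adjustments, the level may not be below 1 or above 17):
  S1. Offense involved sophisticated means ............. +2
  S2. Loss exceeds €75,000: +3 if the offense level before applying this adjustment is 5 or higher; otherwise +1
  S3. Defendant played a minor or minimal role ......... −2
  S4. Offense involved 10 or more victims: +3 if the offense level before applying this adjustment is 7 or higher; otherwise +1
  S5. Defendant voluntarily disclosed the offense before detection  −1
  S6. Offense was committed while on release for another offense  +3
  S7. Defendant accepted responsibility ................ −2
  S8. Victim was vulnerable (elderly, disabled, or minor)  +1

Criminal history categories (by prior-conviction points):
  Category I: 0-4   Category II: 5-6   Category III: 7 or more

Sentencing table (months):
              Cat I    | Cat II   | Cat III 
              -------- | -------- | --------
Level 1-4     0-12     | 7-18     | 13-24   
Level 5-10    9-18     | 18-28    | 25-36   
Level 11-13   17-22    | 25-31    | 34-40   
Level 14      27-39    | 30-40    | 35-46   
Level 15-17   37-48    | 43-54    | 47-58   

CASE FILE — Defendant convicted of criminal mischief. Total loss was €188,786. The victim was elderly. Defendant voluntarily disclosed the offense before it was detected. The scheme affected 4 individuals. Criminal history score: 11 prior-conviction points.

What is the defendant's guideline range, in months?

Base offense level for criminal mischief: 9.
S1 does not apply.
S2 applies (level before this adjustment is 9 ≥ 5, so +3): 9 + 3 = 12.
S4 does not apply.
S5 applies: 12 − 1 = 11.
S7 does not apply.
S8 applies: 11 + 1 = 12.
Final offense level: 12.
Criminal history: 11 prior points → Category III (7+).
Level 12 falls in the 11-13 band.
Grid: Level 11-13 × Category III = 34-40 months.

34-40 months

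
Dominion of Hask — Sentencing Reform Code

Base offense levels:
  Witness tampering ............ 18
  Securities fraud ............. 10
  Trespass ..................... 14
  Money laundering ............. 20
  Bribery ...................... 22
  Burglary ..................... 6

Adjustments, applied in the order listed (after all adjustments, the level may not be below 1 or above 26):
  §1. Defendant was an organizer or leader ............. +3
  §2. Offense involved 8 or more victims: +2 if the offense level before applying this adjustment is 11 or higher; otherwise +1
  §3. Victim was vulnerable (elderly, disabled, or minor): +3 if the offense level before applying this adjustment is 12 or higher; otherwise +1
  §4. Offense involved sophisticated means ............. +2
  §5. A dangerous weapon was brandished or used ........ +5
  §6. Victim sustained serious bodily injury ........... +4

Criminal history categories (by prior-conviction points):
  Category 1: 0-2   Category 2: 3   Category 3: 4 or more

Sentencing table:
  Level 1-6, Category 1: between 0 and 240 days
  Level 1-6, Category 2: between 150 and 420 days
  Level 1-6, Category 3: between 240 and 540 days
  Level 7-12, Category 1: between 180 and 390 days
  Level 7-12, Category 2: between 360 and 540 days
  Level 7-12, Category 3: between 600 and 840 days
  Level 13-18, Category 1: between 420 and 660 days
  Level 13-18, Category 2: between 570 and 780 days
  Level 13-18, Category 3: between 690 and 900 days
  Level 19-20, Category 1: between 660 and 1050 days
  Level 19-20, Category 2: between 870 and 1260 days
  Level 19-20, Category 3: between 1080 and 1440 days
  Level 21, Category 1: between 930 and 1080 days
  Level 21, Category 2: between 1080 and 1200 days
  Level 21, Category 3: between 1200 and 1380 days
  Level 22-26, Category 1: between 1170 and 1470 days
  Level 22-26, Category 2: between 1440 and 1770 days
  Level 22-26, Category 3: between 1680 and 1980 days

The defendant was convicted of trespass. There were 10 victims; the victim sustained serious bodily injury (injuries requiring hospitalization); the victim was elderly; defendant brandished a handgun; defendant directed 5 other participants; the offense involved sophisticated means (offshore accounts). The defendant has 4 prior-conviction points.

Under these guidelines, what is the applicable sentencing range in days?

Base offense level for trespass: 14.
§1 applies: 14 + 3 = 17.
§2 applies (level before this adjustment is 17 ≥ 11, so +2): 17 + 2 = 19.
§3 applies (level before this adjustment is 19 ≥ 12, so +3): 19 + 3 = 22.
§4 applies: 22 + 2 = 24.
§5 applies: 24 + 5 = 29.
§6 applies: 29 + 4 = 33.
Level 33 exceeds the maximum of 26; capped at 26.
Final offense level: 26.
Criminal history: 4 prior points → Category 3 (4+).
Level 26 falls in the 22-26 band.
Grid: Level 22-26 × Category 3 = 1680-1980 days.

1680-1980 days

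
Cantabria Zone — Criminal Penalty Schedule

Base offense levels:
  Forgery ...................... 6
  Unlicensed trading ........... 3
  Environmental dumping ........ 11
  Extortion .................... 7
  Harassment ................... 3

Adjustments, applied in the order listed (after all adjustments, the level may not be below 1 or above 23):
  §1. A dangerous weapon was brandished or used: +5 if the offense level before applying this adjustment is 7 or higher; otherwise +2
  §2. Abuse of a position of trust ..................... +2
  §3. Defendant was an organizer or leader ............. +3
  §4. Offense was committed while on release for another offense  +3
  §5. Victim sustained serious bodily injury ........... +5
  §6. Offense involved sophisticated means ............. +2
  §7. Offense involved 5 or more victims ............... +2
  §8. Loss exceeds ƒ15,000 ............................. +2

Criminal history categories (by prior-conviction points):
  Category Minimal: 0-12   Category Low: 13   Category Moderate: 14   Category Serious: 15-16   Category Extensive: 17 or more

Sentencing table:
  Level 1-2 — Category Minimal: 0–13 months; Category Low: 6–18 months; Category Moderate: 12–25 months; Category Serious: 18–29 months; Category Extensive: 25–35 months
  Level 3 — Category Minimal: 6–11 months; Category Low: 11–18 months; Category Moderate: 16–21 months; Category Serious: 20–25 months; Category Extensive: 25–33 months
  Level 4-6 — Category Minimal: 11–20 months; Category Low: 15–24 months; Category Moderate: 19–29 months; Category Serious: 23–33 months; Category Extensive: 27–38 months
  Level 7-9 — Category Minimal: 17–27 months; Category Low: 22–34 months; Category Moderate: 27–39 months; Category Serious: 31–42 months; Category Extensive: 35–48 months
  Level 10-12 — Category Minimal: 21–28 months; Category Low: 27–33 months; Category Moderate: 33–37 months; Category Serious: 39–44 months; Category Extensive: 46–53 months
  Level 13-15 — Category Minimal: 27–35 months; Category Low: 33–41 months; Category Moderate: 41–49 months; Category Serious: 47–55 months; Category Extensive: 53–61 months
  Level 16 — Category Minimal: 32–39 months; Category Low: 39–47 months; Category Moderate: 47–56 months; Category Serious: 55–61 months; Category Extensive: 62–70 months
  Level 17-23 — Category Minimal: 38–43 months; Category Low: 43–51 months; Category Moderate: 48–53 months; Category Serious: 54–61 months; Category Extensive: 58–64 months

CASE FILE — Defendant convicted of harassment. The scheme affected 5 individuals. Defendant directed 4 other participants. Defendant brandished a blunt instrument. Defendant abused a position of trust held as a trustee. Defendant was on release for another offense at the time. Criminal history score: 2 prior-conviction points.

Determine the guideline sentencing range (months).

Base offense level for harassment: 3.
§1 applies (level before this adjustment is 3 < 7, so +2): 3 + 2 = 5.
§2 applies: 5 + 2 = 7.
§3 applies: 7 + 3 = 10.
§4 applies: 10 + 3 = 13.
§7 applies: 13 + 2 = 15.
Final offense level: 15.
Criminal history: 2 prior points → Category Minimal (0-12).
Level 15 falls in the 13-15 band.
Grid: Level 13-15 × Category Minimal = 27-35 months.

27-35 months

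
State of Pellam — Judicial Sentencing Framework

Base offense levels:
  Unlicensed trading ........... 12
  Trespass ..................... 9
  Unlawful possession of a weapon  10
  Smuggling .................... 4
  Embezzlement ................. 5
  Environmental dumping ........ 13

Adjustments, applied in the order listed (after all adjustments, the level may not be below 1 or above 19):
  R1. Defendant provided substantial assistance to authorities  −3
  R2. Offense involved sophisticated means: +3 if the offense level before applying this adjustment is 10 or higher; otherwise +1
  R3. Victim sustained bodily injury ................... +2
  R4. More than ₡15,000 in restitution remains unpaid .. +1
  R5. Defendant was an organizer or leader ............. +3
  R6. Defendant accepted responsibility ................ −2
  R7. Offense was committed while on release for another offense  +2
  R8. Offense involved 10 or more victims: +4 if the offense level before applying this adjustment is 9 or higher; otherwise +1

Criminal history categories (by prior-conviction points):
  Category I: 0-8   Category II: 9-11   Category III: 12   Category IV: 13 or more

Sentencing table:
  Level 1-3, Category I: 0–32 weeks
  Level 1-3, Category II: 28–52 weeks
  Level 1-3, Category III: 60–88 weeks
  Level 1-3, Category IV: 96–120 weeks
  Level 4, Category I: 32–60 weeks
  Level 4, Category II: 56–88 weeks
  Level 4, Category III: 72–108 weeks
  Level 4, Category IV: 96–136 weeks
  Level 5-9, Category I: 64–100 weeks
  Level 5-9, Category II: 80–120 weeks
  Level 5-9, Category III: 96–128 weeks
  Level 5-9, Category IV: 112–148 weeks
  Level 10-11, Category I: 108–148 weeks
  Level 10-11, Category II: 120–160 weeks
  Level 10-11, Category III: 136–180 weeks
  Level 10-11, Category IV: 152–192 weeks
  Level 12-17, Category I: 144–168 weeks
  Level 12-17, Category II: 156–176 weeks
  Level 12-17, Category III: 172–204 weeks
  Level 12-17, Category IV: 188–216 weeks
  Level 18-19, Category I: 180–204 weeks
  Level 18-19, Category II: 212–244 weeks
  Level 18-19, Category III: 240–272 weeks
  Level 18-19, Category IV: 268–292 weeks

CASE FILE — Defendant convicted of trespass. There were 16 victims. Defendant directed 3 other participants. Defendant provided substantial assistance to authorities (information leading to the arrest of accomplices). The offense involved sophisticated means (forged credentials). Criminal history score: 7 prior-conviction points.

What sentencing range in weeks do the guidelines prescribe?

144-168 weeks

Base offense level for trespass: 9.
R1 applies: 9 − 3 = 6.
R2 applies (level before this adjustment is 6 < 10, so +1): 6 + 1 = 7.
R3 does not apply.
R5 applies: 7 + 3 = 10.
R6 does not apply.
R7 does not apply.
R8 applies (level before this adjustment is 10 ≥ 9, so +4): 10 + 4 = 14.
Final offense level: 14.
Criminal history: 7 prior points → Category I (0-8).
Level 14 falls in the 12-17 band.
Grid: Level 12-17 × Category I = 144-168 weeks.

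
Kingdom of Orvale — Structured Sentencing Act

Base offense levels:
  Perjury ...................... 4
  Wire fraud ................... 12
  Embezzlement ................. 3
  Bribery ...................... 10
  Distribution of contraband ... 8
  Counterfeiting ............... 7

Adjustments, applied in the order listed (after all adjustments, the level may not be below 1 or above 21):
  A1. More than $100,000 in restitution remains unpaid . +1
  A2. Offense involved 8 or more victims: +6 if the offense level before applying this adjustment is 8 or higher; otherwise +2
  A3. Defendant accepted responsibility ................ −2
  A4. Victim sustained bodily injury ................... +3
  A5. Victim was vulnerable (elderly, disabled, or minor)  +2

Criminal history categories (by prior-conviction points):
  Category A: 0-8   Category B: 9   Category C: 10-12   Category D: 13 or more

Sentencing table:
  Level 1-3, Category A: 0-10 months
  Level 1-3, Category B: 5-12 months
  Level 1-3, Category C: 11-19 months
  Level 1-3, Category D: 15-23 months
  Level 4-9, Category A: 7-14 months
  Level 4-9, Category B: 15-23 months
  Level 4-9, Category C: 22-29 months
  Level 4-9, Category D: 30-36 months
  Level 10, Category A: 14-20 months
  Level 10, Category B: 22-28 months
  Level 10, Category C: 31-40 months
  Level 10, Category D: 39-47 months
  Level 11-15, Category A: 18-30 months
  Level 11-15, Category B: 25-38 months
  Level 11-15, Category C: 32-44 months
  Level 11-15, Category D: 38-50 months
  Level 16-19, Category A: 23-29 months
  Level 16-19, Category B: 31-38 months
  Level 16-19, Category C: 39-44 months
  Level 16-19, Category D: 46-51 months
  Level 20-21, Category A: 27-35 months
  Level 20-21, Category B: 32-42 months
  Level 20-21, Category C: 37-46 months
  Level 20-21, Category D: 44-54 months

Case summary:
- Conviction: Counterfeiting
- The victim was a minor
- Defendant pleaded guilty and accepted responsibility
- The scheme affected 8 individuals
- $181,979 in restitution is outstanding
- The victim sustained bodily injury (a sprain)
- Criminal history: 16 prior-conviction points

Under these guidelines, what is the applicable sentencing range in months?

46-51 months

Base offense level for counterfeiting: 7.
A1 applies: 7 + 1 = 8.
A2 applies (level before this adjustment is 8 ≥ 8, so +6): 8 + 6 = 14.
A3 applies: 14 − 2 = 12.
A4 applies: 12 + 3 = 15.
A5 applies: 15 + 2 = 17.
Final offense level: 17.
Criminal history: 16 prior points → Category D (13+).
Level 17 falls in the 16-19 band.
Grid: Level 16-19 × Category D = 46-51 months.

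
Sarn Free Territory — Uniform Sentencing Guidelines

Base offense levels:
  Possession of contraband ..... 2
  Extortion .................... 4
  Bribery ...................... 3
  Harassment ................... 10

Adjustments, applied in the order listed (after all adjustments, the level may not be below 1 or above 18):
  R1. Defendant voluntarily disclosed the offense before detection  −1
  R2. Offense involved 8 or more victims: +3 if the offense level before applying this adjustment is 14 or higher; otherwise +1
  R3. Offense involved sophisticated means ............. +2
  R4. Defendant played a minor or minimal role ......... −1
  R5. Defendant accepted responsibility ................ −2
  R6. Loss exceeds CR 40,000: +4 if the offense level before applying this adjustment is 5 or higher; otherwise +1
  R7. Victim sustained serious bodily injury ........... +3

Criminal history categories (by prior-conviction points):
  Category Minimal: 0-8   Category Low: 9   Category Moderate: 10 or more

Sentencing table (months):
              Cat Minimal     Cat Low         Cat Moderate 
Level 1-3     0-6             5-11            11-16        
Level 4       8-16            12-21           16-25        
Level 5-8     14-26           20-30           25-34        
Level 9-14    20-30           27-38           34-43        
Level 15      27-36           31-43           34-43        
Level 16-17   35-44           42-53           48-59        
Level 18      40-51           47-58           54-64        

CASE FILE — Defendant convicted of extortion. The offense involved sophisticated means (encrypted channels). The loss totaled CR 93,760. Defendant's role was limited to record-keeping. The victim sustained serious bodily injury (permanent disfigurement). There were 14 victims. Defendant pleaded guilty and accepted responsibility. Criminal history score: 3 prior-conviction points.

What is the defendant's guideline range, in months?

14-26 months

Base offense level for extortion: 4.
R2 applies (level before this adjustment is 4 < 14, so +1): 4 + 1 = 5.
R3 applies: 5 + 2 = 7.
R4 applies: 7 − 1 = 6.
R5 applies: 6 − 2 = 4.
R6 applies (level before this adjustment is 4 < 5, so +1): 4 + 1 = 5.
R7 applies: 5 + 3 = 8.
Final offense level: 8.
Criminal history: 3 prior points → Category Minimal (0-8).
Level 8 falls in the 5-8 band.
Grid: Level 5-8 × Category Minimal = 14-26 months.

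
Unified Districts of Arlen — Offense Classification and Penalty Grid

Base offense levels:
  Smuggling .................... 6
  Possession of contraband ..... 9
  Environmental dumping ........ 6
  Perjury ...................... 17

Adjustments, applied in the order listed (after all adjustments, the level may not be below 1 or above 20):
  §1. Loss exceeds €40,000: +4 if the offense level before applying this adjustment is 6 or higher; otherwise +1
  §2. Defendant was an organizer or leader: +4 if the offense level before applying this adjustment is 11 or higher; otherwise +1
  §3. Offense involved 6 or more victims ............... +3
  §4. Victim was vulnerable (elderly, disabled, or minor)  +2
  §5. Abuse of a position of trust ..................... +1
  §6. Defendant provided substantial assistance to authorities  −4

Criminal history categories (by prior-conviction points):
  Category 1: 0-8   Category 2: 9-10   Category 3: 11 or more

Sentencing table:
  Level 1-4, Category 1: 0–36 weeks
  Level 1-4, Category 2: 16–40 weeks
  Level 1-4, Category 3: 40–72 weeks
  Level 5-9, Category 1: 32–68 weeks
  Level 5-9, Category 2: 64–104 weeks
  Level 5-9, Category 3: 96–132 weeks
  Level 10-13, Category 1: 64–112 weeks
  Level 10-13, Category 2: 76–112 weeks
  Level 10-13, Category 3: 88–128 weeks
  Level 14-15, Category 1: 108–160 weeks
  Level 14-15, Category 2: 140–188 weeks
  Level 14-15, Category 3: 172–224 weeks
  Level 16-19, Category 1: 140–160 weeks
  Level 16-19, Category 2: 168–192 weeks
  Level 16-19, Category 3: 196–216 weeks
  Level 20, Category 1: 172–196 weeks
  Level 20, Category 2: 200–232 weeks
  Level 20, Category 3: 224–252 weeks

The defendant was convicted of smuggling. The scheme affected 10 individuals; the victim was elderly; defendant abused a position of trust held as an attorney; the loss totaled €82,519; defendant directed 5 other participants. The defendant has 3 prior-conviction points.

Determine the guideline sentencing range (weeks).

140-160 weeks

Base offense level for smuggling: 6.
§1 applies (level before this adjustment is 6 ≥ 6, so +4): 6 + 4 = 10.
§2 applies (level before this adjustment is 10 < 11, so +1): 10 + 1 = 11.
§3 applies: 11 + 3 = 14.
§4 applies: 14 + 2 = 16.
§5 applies: 16 + 1 = 17.
§6 does not apply.
Final offense level: 17.
Criminal history: 3 prior points → Category 1 (0-8).
Level 17 falls in the 16-19 band.
Grid: Level 16-19 × Category 1 = 140-160 weeks.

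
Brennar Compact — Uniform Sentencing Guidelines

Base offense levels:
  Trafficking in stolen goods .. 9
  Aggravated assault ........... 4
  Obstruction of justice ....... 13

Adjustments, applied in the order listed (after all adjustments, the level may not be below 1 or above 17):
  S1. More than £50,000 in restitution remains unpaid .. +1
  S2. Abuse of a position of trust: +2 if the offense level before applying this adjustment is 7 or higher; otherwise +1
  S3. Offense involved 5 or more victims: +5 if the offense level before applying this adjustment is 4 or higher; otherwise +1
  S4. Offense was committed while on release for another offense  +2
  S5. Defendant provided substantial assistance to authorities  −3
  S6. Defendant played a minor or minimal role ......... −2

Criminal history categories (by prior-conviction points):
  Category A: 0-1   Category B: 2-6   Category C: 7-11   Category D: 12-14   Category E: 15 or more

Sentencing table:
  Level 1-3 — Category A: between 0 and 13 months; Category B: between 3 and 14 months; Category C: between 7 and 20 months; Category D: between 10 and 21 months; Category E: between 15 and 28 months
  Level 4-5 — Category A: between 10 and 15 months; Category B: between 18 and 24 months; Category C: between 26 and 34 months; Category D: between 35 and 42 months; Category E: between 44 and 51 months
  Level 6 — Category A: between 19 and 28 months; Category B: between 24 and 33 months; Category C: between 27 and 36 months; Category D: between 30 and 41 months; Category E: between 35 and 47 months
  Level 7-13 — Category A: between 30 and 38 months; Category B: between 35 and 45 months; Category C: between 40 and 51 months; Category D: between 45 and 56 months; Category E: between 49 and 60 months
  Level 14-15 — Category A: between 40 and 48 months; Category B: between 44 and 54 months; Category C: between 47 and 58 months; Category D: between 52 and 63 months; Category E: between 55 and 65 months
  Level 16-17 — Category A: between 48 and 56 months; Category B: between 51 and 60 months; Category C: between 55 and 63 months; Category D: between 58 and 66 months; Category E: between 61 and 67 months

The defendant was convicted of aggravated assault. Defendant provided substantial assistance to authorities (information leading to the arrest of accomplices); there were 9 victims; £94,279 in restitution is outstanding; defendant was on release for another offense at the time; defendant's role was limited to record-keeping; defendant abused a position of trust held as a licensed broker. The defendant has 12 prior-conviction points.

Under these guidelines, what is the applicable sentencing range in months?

Base offense level for aggravated assault: 4.
S1 applies: 4 + 1 = 5.
S2 applies (level before this adjustment is 5 < 7, so +1): 5 + 1 = 6.
S3 applies (level before this adjustment is 6 ≥ 4, so +5): 6 + 5 = 11.
S4 applies: 11 + 2 = 13.
S5 applies: 13 − 3 = 10.
S6 applies: 10 − 2 = 8.
Final offense level: 8.
Criminal history: 12 prior points → Category D (12-14).
Level 8 falls in the 7-13 band.
Grid: Level 7-13 × Category D = 45-56 months.

45-56 months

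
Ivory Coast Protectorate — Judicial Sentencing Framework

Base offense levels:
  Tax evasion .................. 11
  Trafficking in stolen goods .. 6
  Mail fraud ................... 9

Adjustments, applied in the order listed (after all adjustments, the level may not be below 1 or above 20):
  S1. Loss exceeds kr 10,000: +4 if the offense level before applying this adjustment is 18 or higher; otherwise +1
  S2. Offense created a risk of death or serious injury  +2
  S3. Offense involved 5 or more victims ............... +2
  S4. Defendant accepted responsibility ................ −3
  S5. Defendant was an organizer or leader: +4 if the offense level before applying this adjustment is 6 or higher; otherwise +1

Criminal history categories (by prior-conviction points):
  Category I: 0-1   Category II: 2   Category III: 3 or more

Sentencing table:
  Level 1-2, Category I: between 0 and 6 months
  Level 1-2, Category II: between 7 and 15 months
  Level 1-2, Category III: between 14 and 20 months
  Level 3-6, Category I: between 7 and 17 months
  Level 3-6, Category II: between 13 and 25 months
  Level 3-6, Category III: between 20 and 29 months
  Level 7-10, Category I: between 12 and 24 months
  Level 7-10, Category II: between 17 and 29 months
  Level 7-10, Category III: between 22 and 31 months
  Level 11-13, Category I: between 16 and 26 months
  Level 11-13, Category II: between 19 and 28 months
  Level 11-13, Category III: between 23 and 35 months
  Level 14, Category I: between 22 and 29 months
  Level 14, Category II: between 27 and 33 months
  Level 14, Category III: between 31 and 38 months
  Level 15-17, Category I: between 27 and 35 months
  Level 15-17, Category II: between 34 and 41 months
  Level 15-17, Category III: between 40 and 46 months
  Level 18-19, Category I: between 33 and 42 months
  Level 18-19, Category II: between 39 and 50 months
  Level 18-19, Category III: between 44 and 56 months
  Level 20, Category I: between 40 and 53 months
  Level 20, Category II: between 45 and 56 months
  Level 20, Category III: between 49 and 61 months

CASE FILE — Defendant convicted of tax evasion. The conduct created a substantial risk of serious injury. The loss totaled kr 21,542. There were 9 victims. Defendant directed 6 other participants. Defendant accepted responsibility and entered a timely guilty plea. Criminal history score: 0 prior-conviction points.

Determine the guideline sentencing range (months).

27-35 months

Base offense level for tax evasion: 11.
S1 applies (level before this adjustment is 11 < 18, so +1): 11 + 1 = 12.
S2 applies: 12 + 2 = 14.
S3 applies: 14 + 2 = 16.
S4 applies: 16 − 3 = 13.
S5 applies (level before this adjustment is 13 ≥ 6, so +4): 13 + 4 = 17.
Final offense level: 17.
Criminal history: 0 prior points → Category I (0-1).
Level 17 falls in the 15-17 band.
Grid: Level 15-17 × Category I = 27-35 months.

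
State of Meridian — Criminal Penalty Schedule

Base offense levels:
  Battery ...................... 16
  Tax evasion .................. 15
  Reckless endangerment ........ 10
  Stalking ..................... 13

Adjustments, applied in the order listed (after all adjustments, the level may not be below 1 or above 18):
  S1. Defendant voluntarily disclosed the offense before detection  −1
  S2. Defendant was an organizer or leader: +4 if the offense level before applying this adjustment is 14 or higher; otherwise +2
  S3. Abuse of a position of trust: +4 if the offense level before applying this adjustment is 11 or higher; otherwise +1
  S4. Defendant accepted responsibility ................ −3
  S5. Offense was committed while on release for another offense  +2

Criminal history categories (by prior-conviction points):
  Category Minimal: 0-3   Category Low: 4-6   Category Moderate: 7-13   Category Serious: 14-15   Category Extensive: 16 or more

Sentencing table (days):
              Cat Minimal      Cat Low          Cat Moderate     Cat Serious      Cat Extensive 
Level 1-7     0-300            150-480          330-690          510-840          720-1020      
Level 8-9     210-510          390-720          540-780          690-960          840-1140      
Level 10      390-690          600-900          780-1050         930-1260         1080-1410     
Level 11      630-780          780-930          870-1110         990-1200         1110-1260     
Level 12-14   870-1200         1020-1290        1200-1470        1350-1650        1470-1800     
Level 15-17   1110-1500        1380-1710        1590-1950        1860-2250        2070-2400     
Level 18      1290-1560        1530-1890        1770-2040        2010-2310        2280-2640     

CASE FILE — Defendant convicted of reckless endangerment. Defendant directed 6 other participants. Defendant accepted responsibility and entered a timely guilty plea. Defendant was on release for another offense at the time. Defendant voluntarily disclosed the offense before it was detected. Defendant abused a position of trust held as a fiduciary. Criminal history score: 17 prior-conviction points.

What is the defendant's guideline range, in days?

Base offense level for reckless endangerment: 10.
S1 applies: 10 − 1 = 9.
S2 applies (level before this adjustment is 9 < 14, so +2): 9 + 2 = 11.
S3 applies (level before this adjustment is 11 ≥ 11, so +4): 11 + 4 = 15.
S4 applies: 15 − 3 = 12.
S5 applies: 12 + 2 = 14.
Final offense level: 14.
Criminal history: 17 prior points → Category Extensive (16+).
Level 14 falls in the 12-14 band.
Grid: Level 12-14 × Category Extensive = 1470-1800 days.

1470-1800 days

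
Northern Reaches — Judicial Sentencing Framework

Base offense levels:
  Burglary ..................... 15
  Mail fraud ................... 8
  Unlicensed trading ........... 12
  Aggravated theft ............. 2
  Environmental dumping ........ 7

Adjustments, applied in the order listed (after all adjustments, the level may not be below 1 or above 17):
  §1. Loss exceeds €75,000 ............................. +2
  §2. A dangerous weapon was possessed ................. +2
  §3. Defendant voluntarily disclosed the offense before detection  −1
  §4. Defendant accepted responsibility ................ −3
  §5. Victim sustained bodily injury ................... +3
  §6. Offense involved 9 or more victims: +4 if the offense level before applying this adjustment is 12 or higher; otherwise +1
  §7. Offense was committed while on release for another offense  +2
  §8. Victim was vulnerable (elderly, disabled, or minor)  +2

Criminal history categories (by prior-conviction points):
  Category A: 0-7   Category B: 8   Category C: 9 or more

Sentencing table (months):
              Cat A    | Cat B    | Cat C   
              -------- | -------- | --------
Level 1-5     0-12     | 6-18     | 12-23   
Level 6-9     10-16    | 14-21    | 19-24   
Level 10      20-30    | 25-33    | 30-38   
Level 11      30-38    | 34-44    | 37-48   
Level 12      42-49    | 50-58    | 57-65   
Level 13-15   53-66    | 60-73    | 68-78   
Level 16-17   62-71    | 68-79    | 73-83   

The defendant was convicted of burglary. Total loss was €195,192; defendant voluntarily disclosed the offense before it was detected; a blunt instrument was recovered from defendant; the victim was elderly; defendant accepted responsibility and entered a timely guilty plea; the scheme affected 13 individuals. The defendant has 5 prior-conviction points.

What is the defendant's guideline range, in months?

Base offense level for burglary: 15.
§1 applies: 15 + 2 = 17.
§2 applies: 17 + 2 = 19.
§3 applies: 19 − 1 = 18.
§4 applies: 18 − 3 = 15.
§6 applies (level before this adjustment is 15 ≥ 12, so +4): 15 + 4 = 19.
§8 applies: 19 + 2 = 21.
Level 21 exceeds the maximum of 17; capped at 17.
Final offense level: 17.
Criminal history: 5 prior points → Category A (0-7).
Level 17 falls in the 16-17 band.
Grid: Level 16-17 × Category A = 62-71 months.

62-71 months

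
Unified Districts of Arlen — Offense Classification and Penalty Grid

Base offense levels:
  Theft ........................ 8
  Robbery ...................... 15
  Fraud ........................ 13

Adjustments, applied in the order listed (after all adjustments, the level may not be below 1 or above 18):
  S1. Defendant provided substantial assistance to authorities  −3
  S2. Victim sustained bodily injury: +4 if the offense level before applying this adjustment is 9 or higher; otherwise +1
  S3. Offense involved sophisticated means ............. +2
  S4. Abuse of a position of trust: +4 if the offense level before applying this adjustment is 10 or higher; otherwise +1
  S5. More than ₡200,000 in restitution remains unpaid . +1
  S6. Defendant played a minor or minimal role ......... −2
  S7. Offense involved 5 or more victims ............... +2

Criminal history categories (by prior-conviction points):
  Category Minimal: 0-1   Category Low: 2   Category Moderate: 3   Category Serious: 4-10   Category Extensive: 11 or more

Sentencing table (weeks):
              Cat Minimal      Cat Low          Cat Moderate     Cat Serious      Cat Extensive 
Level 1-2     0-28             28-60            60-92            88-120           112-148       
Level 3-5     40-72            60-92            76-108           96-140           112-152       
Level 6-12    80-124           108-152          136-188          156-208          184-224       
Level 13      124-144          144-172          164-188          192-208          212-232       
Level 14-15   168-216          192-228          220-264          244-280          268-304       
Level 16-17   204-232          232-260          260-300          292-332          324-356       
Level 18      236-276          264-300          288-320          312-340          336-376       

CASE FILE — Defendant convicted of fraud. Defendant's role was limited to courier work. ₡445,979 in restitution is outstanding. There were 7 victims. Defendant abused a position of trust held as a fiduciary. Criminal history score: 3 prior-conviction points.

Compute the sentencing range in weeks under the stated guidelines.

288-320 weeks

Base offense level for fraud: 13.
S4 applies (level before this adjustment is 13 ≥ 10, so +4): 13 + 4 = 17.
S5 applies: 17 + 1 = 18.
S6 applies: 18 − 2 = 16.
S7 applies: 16 + 2 = 18.
Final offense level: 18.
Criminal history: 3 prior points → Category Moderate (3).
Level 18 falls in the 18 band.
Grid: Level 18 × Category Moderate = 288-320 weeks.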